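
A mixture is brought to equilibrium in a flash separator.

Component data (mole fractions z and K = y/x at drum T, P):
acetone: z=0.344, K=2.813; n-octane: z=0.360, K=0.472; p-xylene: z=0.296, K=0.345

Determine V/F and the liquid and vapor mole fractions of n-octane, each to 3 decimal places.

Rachford–Rice: g(V/F) = Σ zᵢ(Kᵢ−1)/(1+V/F(Kᵢ−1)) = 0.
Check two-phase: ΣzᵢKᵢ = 1.240 > 1 and Σzᵢ/Kᵢ = 1.743 > 1, so g(0) = 0.240 > 0 and g(1) = -0.743 < 0.
Newton iteration, V/F⁰ = 0.5:
  V/F = 0.500: g = -0.2194, g' = -0.777 → V/F = 0.218
  V/F = 0.218: g = 0.0063, g' = -0.882 → V/F = 0.225
Converged at V/F = 0.225.
Compositions from xᵢ = zᵢ/(1+V/F(Kᵢ−1)), yᵢ = Kᵢxᵢ:
  acetone: x = 0.244, y = 0.687
  n-octane: x = 0.408, y = 0.193
  p-xylene: x = 0.347, y = 0.120

V/F = 0.225, x_n-octane = 0.408, y_n-octane = 0.193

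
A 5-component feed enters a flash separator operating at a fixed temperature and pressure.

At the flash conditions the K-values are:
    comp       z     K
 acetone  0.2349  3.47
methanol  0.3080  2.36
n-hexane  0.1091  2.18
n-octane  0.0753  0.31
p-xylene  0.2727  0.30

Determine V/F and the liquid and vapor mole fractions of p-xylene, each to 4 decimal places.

V/F = 0.7218, x_p-xylene = 0.5512, y_p-xylene = 0.1654

Rachford–Rice: g(V/F) = Σ zᵢ(Kᵢ−1)/(1+V/F(Kᵢ−1)) = 0.
Check two-phase: ΣzᵢKᵢ = 1.8850 > 1 and Σzᵢ/Kᵢ = 1.4002 > 1, so g(0) = 0.8850 > 0 and g(1) = -0.4002 < 0.
Newton iteration, V/F⁰ = 0.5:
  V/F = 0.5000: g = 0.21690, g' = -0.9487 → V/F = 0.7286
  V/F = 0.7286: g = -0.00725, g' = -1.0721 → V/F = 0.7219
  V/F = 0.7219: g = -0.00003, g' = -1.0627 → V/F = 0.7218
Converged at V/F = 0.7218.
Compositions from xᵢ = zᵢ/(1+V/F(Kᵢ−1)), yᵢ = Kᵢxᵢ:
  acetone: x = 0.0844, y = 0.2929
  methanol: x = 0.1554, y = 0.3668
  n-hexane: x = 0.0589, y = 0.1284
  n-octane: x = 0.1500, y = 0.0465
  p-xylene: x = 0.5512, y = 0.1654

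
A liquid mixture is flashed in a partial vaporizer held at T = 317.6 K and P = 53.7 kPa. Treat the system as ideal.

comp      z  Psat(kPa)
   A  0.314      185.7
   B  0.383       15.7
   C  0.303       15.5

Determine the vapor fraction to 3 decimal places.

Raoult's law: Kᵢ = Pᵢˢᵃᵗ/P = Pᵢˢᵃᵗ/53.7.
  K_A = 185.7/53.7 = 3.45810, K_B = 15.7/53.7 = 0.29236, K_C = 15.5/53.7 = 0.28864
Newton iteration, ψ⁰ = 0.5:
  ψ = 0.500: g = -0.4077, g' = -1.210 → ψ = 0.163
  ψ = 0.163: g = 0.0006, g' = -1.408 → ψ = 0.164
Converged at ψ = 0.164.

ψ = 0.164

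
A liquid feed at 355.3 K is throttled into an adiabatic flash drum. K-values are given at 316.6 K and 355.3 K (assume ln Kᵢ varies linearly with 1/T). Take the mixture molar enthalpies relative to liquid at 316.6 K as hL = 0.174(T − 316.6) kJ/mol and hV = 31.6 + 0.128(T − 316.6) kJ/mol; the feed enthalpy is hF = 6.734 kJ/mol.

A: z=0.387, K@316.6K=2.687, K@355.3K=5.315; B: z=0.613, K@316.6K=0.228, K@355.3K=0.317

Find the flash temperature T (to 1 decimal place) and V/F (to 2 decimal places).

T = 321.0 K, V/F = 0.19

Adiabatic flash: solve Rachford–Rice at each trial T, then check hF = ψ·hV(T) + (1−ψ)·hL(T).
  T = 316.6 K: K = (2.687, 0.228), RR gives ψ = 0.138, H_out = 4.359 kJ/mol
  T = 355.3 K: K = (5.315, 0.317), RR gives ψ = 0.425, H_out = 19.394 kJ/mol
  T = 336.0 K: K = (3.857, 0.272), RR gives ψ = 0.317, H_out = 13.101 kJ/mol
  T = 326.3 K: K = (3.237, 0.249), RR gives ψ = 0.242, H_out = 9.214 kJ/mol
  T = 321.5 K: K = (2.956, 0.239), RR gives ψ = 0.195, H_out = 6.971 kJ/mol
  T = 319.1 K: K = (2.822, 0.233), RR gives ψ = 0.168, H_out = 5.739 kJ/mol
Linear interpolation between T = 319.1 (H_out = 5.739) and T = 321.5 (H_out = 6.971) on hF = 6.734 gives T ≈ 321.0 K, at which ψ = 0.19.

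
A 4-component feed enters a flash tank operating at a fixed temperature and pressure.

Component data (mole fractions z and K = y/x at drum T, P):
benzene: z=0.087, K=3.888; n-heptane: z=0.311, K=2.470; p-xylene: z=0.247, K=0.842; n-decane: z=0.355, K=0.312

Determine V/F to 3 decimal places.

V/F = 0.435

Material balance + equilibrium reduce to Σ zᵢ(Kᵢ−1)/(1+V/F(Kᵢ−1)) = 0.
Check two-phase: ΣzᵢKᵢ = 1.425 > 1 and Σzᵢ/Kᵢ = 1.579 > 1, so g(0) = 0.425 > 0 and g(1) = -0.579 < 0.
Iterate (Newton) starting at V/F = 0.5:
  V/F = 0.500: g = -0.0484, g' = -0.742 → V/F = 0.435
Converged at V/F = 0.435.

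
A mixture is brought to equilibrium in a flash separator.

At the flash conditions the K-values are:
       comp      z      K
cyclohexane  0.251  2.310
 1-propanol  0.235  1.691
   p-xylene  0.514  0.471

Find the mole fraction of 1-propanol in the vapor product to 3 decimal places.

Let ψ = V/F and solve Σ zᵢ(Kᵢ−1)/(1+ψ(Kᵢ−1)) = 0.
Feasibility: ΣzᵢKᵢ = 1.219, Σzᵢ/Kᵢ = 1.339 — both > 1, two phases present.
Newton iteration, ψ⁰ = 0.5:
  ψ = 0.500: g = -0.0503, g' = -0.485 → ψ = 0.396
Converged at ψ = 0.396.
Compositions from xᵢ = zᵢ/(1+ψ(Kᵢ−1)), yᵢ = Kᵢxᵢ:
  cyclohexane: x = 0.165, y = 0.382
  1-propanol: x = 0.185, y = 0.312
  p-xylene: x = 0.650, y = 0.306

y_1-propanol = 0.312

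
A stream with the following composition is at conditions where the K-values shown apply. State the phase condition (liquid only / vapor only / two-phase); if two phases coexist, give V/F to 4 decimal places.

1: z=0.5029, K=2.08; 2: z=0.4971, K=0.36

ΣzᵢKᵢ = 1.2250; Σzᵢ/Kᵢ = 1.6226.
Both exceed 1, so a two-phase solution exists.
Rachford–Rice: g(ψ) = Σ zᵢ(Kᵢ−1)/(1+ψ(Kᵢ−1)) = 0.
Binary case is linear: z₁(K₁−1)(1+ψ(K₂−1)) + z₂(K₂−1)(1+ψ(K₁−1)) = 0
⇒ ψ = [z₁(K₁−1)+z₂(K₂−1)] / [−(K₁−1)(K₂−1)] = 0.22499/0.69120 = 0.3255

two-phase, V/F = 0.3255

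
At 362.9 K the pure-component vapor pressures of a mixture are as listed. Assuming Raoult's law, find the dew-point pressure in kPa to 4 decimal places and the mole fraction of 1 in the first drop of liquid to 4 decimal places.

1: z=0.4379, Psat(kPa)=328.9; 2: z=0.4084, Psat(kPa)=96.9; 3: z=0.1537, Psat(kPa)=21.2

Pdew = 78.1490 kPa, x_1 = 0.1040

At the dew point ψ → 1, so Σzᵢ/Kᵢ = 1 with Kᵢ = Pᵢˢᵃᵗ/P ⇒ 1/P = Σzᵢ/Pᵢˢᵃᵗ.
1/P = 0.4379/328.9 + 0.4084/96.9 + 0.1537/21.2 = 0.0127961 ⇒ P = 78.1490 kPa
xᵢ = zᵢP/Pᵢˢᵃᵗ ⇒ x_1 = 0.4379·78.1490/328.9 = 0.1040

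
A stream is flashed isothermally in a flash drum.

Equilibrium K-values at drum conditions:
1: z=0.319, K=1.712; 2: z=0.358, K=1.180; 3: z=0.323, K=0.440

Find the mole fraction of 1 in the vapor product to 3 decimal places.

Newton iteration, V/F⁰ = 0.5:
  V/F = 0.500: g = -0.0246, g' = -0.293 → V/F = 0.416
  V/F = 0.416: g = -0.0007, g' = -0.278 → V/F = 0.414
Converged at V/F = 0.414.
Compositions from xᵢ = zᵢ/(1+V/F(Kᵢ−1)), yᵢ = Kᵢxᵢ:
  1: x = 0.246, y = 0.422
  2: x = 0.333, y = 0.393
  3: x = 0.420, y = 0.185

y_1 = 0.422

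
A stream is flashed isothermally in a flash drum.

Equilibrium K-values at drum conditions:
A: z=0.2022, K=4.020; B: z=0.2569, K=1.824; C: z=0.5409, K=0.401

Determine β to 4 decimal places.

β = 0.4120

Newton–Raphson from β = 0.5:
  β = 0.5000: g = -0.06932, g' = -0.7757 → β = 0.4106
  β = 0.4106: g = 0.00107, g' = -0.8062 → β = 0.4120
Converged at β = 0.4120.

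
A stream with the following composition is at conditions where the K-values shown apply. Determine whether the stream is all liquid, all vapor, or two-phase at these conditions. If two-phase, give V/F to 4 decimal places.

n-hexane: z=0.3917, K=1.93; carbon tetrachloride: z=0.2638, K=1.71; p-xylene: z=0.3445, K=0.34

two-phase, V/F = 0.5815

ΣzᵢKᵢ = 1.3242; Σzᵢ/Kᵢ = 1.3705.
Both exceed 1, so a two-phase solution exists.
Material balance + equilibrium reduce to Σ zᵢ(Kᵢ−1)/(1+ψ(Kᵢ−1)) = 0.
Newton iteration, ψ⁰ = 0.32:
  ψ = 0.3200: g = 0.14511, g' = -0.5307 → ψ = 0.5934
  ψ = 0.5934: g = -0.00725, g' = -0.6120 → ψ = 0.5816
  ψ = 0.5816: g = -0.00004, g' = -0.6046 → ψ = 0.5815
Converged at ψ = 0.5815.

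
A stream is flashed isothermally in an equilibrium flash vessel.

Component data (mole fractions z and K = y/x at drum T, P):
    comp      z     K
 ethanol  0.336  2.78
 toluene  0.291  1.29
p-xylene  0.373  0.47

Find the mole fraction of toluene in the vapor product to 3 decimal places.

Material balance + equilibrium reduce to Σ zᵢ(Kᵢ−1)/(1+ψ(Kᵢ−1)) = 0.
g(0) = ΣzᵢKᵢ − 1 = 0.485 and g(1) = 1 − Σzᵢ/Kᵢ = -0.140, so a root lies in (0, 1).
Iterate (Newton) starting at ψ = 0.5:
  ψ = 0.500: g = 0.1212, g' = -0.511 → ψ = 0.737
  ψ = 0.737: g = 0.0037, g' = -0.498 → ψ = 0.745
Converged at ψ = 0.745.
Compositions from xᵢ = zᵢ/(1+ψ(Kᵢ−1)), yᵢ = Kᵢxᵢ:
  ethanol: x = 0.144, y = 0.402
  toluene: x = 0.239, y = 0.309
  p-xylene: x = 0.616, y = 0.290

y_toluene = 0.309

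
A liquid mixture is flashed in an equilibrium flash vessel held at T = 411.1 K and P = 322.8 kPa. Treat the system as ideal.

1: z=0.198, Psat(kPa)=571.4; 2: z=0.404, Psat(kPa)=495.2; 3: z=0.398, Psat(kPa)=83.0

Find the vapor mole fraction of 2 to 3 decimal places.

y_2 = 0.572

Raoult's law: Kᵢ = Pᵢˢᵃᵗ/P = Pᵢˢᵃᵗ/322.8.
  K_1 = 571.4/322.8 = 1.77014, K_2 = 495.2/322.8 = 1.53408, K_3 = 83.0/322.8 = 0.25713
Material balance + equilibrium reduce to Σ zᵢ(Kᵢ−1)/(1+ψ(Kᵢ−1)) = 0.
Feasibility: ΣzᵢKᵢ = 1.073, Σzᵢ/Kᵢ = 1.923 — both > 1, two phases present.
Newton iteration, ψ⁰ = 0.35:
  ψ = 0.350: g = -0.0977, g' = -0.556 → ψ = 0.174
  ψ = 0.174: g = -0.0078, g' = -0.478 → ψ = 0.158
Converged at ψ = 0.158.
Compositions from xᵢ = zᵢ/(1+ψ(Kᵢ−1)), yᵢ = Kᵢxᵢ:
  1: x = 0.177, y = 0.312
  2: x = 0.373, y = 0.572
  3: x = 0.451, y = 0.116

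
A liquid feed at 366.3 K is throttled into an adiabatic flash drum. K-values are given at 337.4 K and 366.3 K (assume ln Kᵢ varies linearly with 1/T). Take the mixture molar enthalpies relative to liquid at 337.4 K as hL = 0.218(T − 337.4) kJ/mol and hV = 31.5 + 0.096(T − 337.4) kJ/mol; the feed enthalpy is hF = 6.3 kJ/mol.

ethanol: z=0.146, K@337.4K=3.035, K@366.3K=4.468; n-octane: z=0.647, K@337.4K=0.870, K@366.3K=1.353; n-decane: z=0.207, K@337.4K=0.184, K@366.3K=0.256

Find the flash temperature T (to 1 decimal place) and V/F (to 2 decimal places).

T = 341.9 K, V/F = 0.17

Adiabatic flash: solve Rachford–Rice at each trial T, then check hF = ψ·hV(T) + (1−ψ)·hL(T).
  T = 337.4 K: K = (3.035, 0.870, 0.184), RR gives ψ = 0.064, H_out = 2.008 kJ/mol
  T = 366.3 K: K = (4.468, 1.353, 0.256), RR gives ψ = 0.713, H_out = 26.256 kJ/mol
  T = 351.9 K: K = (3.714, 1.096, 0.219), RR gives ψ = 0.428, H_out = 15.873 kJ/mol
  T = 344.6 K: K = (3.362, 0.978, 0.201), RR gives ψ = 0.242, H_out = 8.979 kJ/mol
  T = 341.0 K: K = (3.196, 0.923, 0.192), RR gives ψ = 0.151, H_out = 5.472 kJ/mol
  T = 342.8 K: K = (3.279, 0.950, 0.197), RR gives ψ = 0.196, H_out = 7.223 kJ/mol
Linear interpolation between T = 341.0 (H_out = 5.472) and T = 342.8 (H_out = 7.223) on hF = 6.3 gives T ≈ 341.9 K, at which ψ = 0.17.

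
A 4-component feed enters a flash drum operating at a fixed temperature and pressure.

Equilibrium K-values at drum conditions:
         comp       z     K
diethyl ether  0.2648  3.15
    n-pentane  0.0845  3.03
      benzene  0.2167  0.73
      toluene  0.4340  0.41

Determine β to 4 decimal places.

Newton iteration, β⁰ = 0.41:
  β = 0.4100: g = -0.00735, g' = -0.7323 → β = 0.4000
Converged at β = 0.4000.

β = 0.4000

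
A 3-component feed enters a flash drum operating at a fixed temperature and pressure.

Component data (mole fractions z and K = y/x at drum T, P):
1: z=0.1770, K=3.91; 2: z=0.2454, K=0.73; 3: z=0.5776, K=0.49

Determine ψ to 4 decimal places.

Material balance + equilibrium reduce to Σ zᵢ(Kᵢ−1)/(1+ψ(Kᵢ−1)) = 0.
g(0) = ΣzᵢKᵢ − 1 = 0.1542 and g(1) = 1 − Σzᵢ/Kᵢ = -0.5602, so a root lies in (0, 1).
Newton iteration, ψ⁰ = 0.5:
  ψ = 0.5000: g = -0.26220, g' = -0.5433 → ψ = 0.0174
  ψ = 0.0174: g = 0.12650, g' = -1.5290 → ψ = 0.1001
  ψ = 0.1001: g = 0.02035, g' = -1.0846 → ψ = 0.1189
  ψ = 0.1189: g = 0.00065, g' = -1.0168 → ψ = 0.1195
Converged at ψ = 0.1195.

ψ = 0.1195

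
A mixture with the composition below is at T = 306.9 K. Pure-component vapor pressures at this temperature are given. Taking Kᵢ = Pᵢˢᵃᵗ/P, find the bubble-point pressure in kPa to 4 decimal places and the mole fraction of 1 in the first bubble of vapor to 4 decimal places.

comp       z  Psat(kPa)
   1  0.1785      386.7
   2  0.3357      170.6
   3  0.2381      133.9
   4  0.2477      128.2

Pbub = 189.9331 kPa, y_1 = 0.3634

At the bubble point ψ → 0, so ΣzᵢKᵢ = 1 with Kᵢ = Pᵢˢᵃᵗ/P ⇒ P = ΣzᵢPᵢˢᵃᵗ.
P = 0.1785·386.7 + 0.3357·170.6 + 0.2381·133.9 + 0.2477·128.2 = 189.9331 kPa
yᵢ = zᵢPᵢˢᵃᵗ/P ⇒ y_1 = 0.1785·386.7/189.9331 = 0.3634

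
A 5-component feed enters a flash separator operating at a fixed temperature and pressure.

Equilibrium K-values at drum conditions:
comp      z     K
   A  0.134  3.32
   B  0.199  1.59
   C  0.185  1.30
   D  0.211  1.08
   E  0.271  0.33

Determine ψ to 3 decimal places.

Let ψ = V/F and solve Σ zᵢ(Kᵢ−1)/(1+ψ(Kᵢ−1)) = 0.
Check two-phase: ΣzᵢKᵢ = 1.319 > 1 and Σzᵢ/Kᵢ = 1.324 > 1, so g(0) = 0.319 > 0 and g(1) = -0.324 < 0.
Newton–Raphson from ψ = 0.62:
  ψ = 0.620: g = -0.0343, g' = -0.527 → ψ = 0.555
  ψ = 0.555: g = -0.0010, g' = -0.499 → ψ = 0.553
Converged at ψ = 0.553.

ψ = 0.553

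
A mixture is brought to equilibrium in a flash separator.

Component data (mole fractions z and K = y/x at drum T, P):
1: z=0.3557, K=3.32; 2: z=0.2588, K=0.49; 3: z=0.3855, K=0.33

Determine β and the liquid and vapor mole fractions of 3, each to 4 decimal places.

Newton iteration, β⁰ = 0.5:
  β = 0.5000: g = -0.18352, g' = -0.9229 → β = 0.3012
  β = 0.3012: g = 0.00628, g' = -1.0290 → β = 0.3073
Converged at β = 0.3073.
Compositions from xᵢ = zᵢ/(1+β(Kᵢ−1)), yᵢ = Kᵢxᵢ:
  1: x = 0.2077, y = 0.6894
  2: x = 0.3069, y = 0.1504
  3: x = 0.4854, y = 0.1602

β = 0.3073, x_3 = 0.4854, y_3 = 0.1602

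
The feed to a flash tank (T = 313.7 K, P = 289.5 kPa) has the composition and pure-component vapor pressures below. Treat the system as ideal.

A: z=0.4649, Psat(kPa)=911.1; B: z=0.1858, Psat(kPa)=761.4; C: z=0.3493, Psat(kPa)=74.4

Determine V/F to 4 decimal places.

V/F = 0.6996

Raoult's law: Kᵢ = Pᵢˢᵃᵗ/P = Pᵢˢᵃᵗ/289.5.
  K_A = 911.1/289.5 = 3.147150, K_B = 761.4/289.5 = 2.630052, K_C = 74.4/289.5 = 0.256995
Rachford–Rice: g(V/F) = Σ zᵢ(Kᵢ−1)/(1+V/F(Kᵢ−1)) = 0.
Feasibility: ΣzᵢKᵢ = 2.0415, Σzᵢ/Kᵢ = 1.5775 — both > 1, two phases present.
Newton iteration, V/F⁰ = 0.6:
  V/F = 0.6000: g = 0.12104, g' = -1.1633 → V/F = 0.7040
  V/F = 0.7040: g = -0.00576, g' = -1.2947 → V/F = 0.6996
Converged at V/F = 0.6996.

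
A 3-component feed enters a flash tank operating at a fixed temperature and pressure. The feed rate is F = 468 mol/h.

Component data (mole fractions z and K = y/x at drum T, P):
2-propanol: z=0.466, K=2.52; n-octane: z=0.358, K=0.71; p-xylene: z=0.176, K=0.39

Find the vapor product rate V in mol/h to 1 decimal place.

Rachford–Rice: g(ψ) = Σ zᵢ(Kᵢ−1)/(1+ψ(Kᵢ−1)) = 0.
Feasibility: ΣzᵢKᵢ = 1.497, Σzᵢ/Kᵢ = 1.140 — both > 1, two phases present.
Iterate (Newton) starting at ψ = 0.46:
  ψ = 0.460: g = 0.1478, g' = -0.540 → ψ = 0.734
  ψ = 0.734: g = 0.0085, g' = -0.504 → ψ = 0.751
Converged at ψ = 0.751.
Then V = ψ·F = 0.7508·468 = 351.4 mol/h and L = F − V = 116.6 mol/h.

V = 351.4 mol/h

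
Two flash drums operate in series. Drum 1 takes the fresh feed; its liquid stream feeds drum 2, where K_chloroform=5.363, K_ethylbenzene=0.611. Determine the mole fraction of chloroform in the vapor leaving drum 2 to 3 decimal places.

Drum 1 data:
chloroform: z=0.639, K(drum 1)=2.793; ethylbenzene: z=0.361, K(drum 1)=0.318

y_chloroform (drum 2) = 0.439

Drum 1:
Rachford–Rice: g(ψ₁) = Σ zᵢ(Kᵢ−1)/(1+ψ₁(Kᵢ−1)) = 0.
g(0) = ΣzᵢKᵢ − 1 = 0.900 and g(1) = 1 − Σzᵢ/Kᵢ = -0.364, so a root lies in (0, 1).
Iterate (Newton) starting at ψ₁ = 0.52:
  ψ₁ = 0.520: g = 0.2114, g' = -0.953 → ψ₁ = 0.742
  ψ₁ = 0.742: g = -0.0065, g' = -1.066 → ψ₁ = 0.736
Converged at ψ₁ = 0.736.
Drum-1 compositions:
  chloroform: x = 0.276, y = 0.770
  ethylbenzene: x = 0.724, y = 0.230
Drum-2 feed = drum-1 liquid: z₂ = (0.2756, 0.7244).
Drum 2:
Binary case is linear: z₁(K₁−1)(1+ψ₂(K₂−1)) + z₂(K₂−1)(1+ψ₂(K₁−1)) = 0
⇒ ψ₂ = [z₁(K₁−1)+z₂(K₂−1)] / [−(K₁−1)(K₂−1)] = 0.9204/1.6972 = 0.542
  chloroform: x = 0.082, y = 0.439
  ethylbenzene: x = 0.918, y = 0.561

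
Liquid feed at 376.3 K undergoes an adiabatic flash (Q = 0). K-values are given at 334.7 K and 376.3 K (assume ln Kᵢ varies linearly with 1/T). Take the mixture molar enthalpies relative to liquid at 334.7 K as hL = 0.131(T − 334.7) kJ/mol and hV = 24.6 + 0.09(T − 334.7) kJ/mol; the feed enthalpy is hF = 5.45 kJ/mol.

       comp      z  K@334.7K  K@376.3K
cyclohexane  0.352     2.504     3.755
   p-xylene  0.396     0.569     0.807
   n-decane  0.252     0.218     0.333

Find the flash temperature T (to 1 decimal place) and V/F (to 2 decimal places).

T = 337.0 K, V/F = 0.21

Adiabatic flash: solve Rachford–Rice at each trial T, then check hF = ψ·hV(T) + (1−ψ)·hL(T).
  T = 334.7 K: K = (2.504, 0.569, 0.218), RR gives ψ = 0.183, H_out = 4.498 kJ/mol
  T = 376.3 K: K = (3.755, 0.807, 0.333), RR gives ψ = 0.598, H_out = 19.150 kJ/mol
  T = 355.5 K: K = (3.103, 0.685, 0.273), RR gives ψ = 0.401, H_out = 12.244 kJ/mol
  T = 345.1 K: K = (2.796, 0.626, 0.245), RR gives ψ = 0.297, H_out = 8.551 kJ/mol
  T = 339.9 K: K = (2.648, 0.597, 0.231), RR gives ψ = 0.242, H_out = 6.583 kJ/mol
  T = 337.3 K: K = (2.576, 0.583, 0.225), RR gives ψ = 0.213, H_out = 5.557 kJ/mol
  T = 336.0 K: K = (2.540, 0.576, 0.221), RR gives ψ = 0.198, H_out = 5.032 kJ/mol
Linear interpolation between T = 336.0 (H_out = 5.032) and T = 337.3 (H_out = 5.557) on hF = 5.45 gives T ≈ 337.0 K, at which ψ = 0.21.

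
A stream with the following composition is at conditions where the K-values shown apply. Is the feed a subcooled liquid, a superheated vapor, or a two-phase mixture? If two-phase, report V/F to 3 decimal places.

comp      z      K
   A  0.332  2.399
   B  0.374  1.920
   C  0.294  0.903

ΣzᵢKᵢ = 1.780; Σzᵢ/Kᵢ = 0.659.
Since Σzᵢ/Kᵢ < 1 the mixture is above its dew point — single vapor phase.

superheated vapor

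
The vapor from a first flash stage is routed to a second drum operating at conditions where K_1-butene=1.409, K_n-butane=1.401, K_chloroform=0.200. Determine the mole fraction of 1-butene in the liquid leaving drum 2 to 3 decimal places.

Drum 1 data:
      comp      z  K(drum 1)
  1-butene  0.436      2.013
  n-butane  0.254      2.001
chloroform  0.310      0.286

x_1-butene (drum 2) = 0.419

Drum 1:
Rachford–Rice: g(ψ₁) = Σ zᵢ(Kᵢ−1)/(1+ψ₁(Kᵢ−1)) = 0.
Check two-phase: ΣzᵢKᵢ = 1.475 > 1 and Σzᵢ/Kᵢ = 1.427 > 1, so g(0) = 0.475 > 0 and g(1) = -0.427 < 0.
Iterate (Newton) starting at ψ₁ = 0.69:
  ψ₁ = 0.690: g = -0.0259, g' = -0.858 → ψ₁ = 0.660
  ψ₁ = 0.660: g = -0.0006, g' = -0.818 → ψ₁ = 0.659
Converged at ψ₁ = 0.659.
Drum-1 compositions:
  1-butene: x = 0.261, y = 0.526
  n-butane: x = 0.153, y = 0.306
  chloroform: x = 0.586, y = 0.167
Drum-2 feed = drum-1 vapor: z₂ = (0.5263, 0.3062, 0.1675).
Drum 2:
Let ψ₂ = V/F and solve Σ zᵢ(Kᵢ−1)/(1+ψ₂(Kᵢ−1)) = 0.
g(0) = ΣzᵢKᵢ − 1 = 0.204 and g(1) = 1 − Σzᵢ/Kᵢ = -0.429, so a root lies in (0, 1).
Newton–Raphson from ψ₂ = 0.5:
  ψ₂ = 0.500: g = 0.0577, g' = -0.393 → ψ₂ = 0.647
  ψ₂ = 0.647: g = -0.0100, g' = -0.547 → ψ₂ = 0.629
  ψ₂ = 0.629: g = -0.0002, g' = -0.521 → ψ₂ = 0.628
Converged at ψ₂ = 0.628.
  1-butene: x = 0.419, y = 0.590
  n-butane: x = 0.245, y = 0.343
  chloroform: x = 0.337, y = 0.067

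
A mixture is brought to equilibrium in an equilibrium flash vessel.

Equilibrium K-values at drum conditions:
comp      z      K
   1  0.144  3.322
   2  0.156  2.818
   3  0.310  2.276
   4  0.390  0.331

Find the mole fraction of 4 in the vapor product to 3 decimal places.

y_4 = 0.234

Let ψ = V/F and solve Σ zᵢ(Kᵢ−1)/(1+ψ(Kᵢ−1)) = 0.
g(0) = ΣzᵢKᵢ − 1 = 0.753 and g(1) = 1 − Σzᵢ/Kᵢ = -0.413, so a root lies in (0, 1).
Newton–Raphson from ψ = 0.5:
  ψ = 0.500: g = 0.1527, g' = -0.890 → ψ = 0.672
  ψ = 0.672: g = -0.0024, g' = -0.945 → ψ = 0.669
Converged at ψ = 0.669.
Compositions from xᵢ = zᵢ/(1+ψ(Kᵢ−1)), yᵢ = Kᵢxᵢ:
  1: x = 0.056, y = 0.187
  2: x = 0.070, y = 0.198
  3: x = 0.167, y = 0.381
  4: x = 0.706, y = 0.234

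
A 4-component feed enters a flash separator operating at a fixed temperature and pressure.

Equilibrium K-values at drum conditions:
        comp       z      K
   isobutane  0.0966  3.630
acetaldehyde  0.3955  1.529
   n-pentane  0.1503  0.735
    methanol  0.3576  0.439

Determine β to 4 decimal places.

Iterate (Newton) starting at β = 0.5:
  β = 0.5000: g = -0.04954, g' = -0.4253 → β = 0.3835
  β = 0.3835: g = 0.00046, g' = -0.4379 → β = 0.3846
Converged at β = 0.3846.

β = 0.3846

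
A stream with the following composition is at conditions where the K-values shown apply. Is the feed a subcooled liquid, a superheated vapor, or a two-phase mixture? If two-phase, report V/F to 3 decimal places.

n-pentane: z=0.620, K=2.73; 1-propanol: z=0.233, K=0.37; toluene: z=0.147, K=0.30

ΣzᵢKᵢ = 1.823; Σzᵢ/Kᵢ = 1.347.
Both exceed 1, so a two-phase solution exists.
Rachford–Rice: g(ψ) = Σ zᵢ(Kᵢ−1)/(1+ψ(Kᵢ−1)) = 0.
Newton iteration, ψ⁰ = 0.5:
  ψ = 0.500: g = 0.2025, g' = -0.901 → ψ = 0.725
  ψ = 0.725: g = -0.0031, g' = -0.975 → ψ = 0.722
Converged at ψ = 0.722.

two-phase, V/F = 0.722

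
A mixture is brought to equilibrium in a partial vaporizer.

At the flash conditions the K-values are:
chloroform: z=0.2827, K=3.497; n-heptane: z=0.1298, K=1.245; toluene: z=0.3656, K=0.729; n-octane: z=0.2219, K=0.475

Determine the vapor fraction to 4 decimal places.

Material balance + equilibrium reduce to Σ zᵢ(Kᵢ−1)/(1+ψ(Kᵢ−1)) = 0.
Feasibility: ΣzᵢKᵢ = 1.5221, Σzᵢ/Kᵢ = 1.1538 — both > 1, two phases present.
Newton iteration, ψ⁰ = 0.5:
  ψ = 0.5000: g = 0.06970, g' = -0.5032 → ψ = 0.6385
  ψ = 0.6385: g = 0.00453, g' = -0.4454 → ψ = 0.6487
Converged at ψ = 0.6487.

ψ = 0.6487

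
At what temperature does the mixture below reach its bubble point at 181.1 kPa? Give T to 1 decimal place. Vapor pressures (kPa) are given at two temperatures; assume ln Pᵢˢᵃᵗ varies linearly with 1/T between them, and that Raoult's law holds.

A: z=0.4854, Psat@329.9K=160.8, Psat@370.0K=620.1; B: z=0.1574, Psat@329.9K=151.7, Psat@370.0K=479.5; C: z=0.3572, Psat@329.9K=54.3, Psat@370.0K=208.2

T = 341.2 K

Bubble-point temperature: ΣzᵢPᵢˢᵃᵗ(T) = P. Interpolate ln Pᵢˢᵃᵗ = aᵢ + bᵢ/T.
  T = 329.9 K: ΣzᵢPᵢˢᵃᵗ = 121.33 kPa
  T = 370.0 K: ΣzᵢPᵢˢᵃᵗ = 450.84 kPa
  T = 349.9 K: ΣzᵢPᵢˢᵃᵗ = 242.27 kPa
  T = 339.9 K: ΣzᵢPᵢˢᵃᵗ = 173.16 kPa
  T = 344.9 K: ΣzᵢPᵢˢᵃᵗ = 205.31 kPa
  T = 342.4 K: ΣzᵢPᵢˢᵃᵗ = 188.67 kPa
Interpolating between 339.9 K and 342.4 K gives T ≈ 341.2 K.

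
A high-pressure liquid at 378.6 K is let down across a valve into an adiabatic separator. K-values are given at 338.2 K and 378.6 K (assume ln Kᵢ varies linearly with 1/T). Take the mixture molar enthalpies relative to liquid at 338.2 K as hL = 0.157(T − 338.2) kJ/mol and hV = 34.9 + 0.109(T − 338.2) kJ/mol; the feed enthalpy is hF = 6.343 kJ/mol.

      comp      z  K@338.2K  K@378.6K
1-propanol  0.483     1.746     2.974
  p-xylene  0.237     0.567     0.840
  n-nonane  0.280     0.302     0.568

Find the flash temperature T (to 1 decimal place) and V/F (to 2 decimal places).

T = 339.4 K, V/F = 0.18

Adiabatic flash: solve Rachford–Rice at each trial T, then check hF = ψ·hV(T) + (1−ψ)·hL(T).
  T = 338.2 K: K = (1.746, 0.567, 0.302), RR gives ψ = 0.141, H_out = 4.917 kJ/mol
  T = 378.6 K: K = (2.974, 0.840, 0.568), RR gives ψ = 1.000, H_out = 39.304 kJ/mol
  T = 358.4 K: K = (2.313, 0.698, 0.422), RR gives ψ = 0.637, H_out = 24.802 kJ/mol
  T = 348.3 K: K = (2.018, 0.631, 0.359), RR gives ψ = 0.410, H_out = 15.704 kJ/mol
  T = 343.2 K: K = (1.878, 0.598, 0.329), RR gives ψ = 0.284, H_out = 10.617 kJ/mol
  T = 340.7 K: K = (1.811, 0.583, 0.315), RR gives ψ = 0.215, H_out = 7.880 kJ/mol
  T = 339.4 K: K = (1.777, 0.574, 0.308), RR gives ψ = 0.177, H_out = 6.372 kJ/mol
Linear interpolation between T = 338.2 (H_out = 4.917) and T = 339.4 (H_out = 6.372) on hF = 6.343 gives T ≈ 339.4 K, at which ψ = 0.18.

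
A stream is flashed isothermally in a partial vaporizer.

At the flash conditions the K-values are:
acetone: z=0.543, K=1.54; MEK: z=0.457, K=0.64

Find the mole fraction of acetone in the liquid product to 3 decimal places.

Rachford–Rice: g(β) = Σ zᵢ(Kᵢ−1)/(1+β(Kᵢ−1)) = 0.
g(0) = ΣzᵢKᵢ − 1 = 0.129 and g(1) = 1 − Σzᵢ/Kᵢ = -0.067, so a root lies in (0, 1).
Iterate (Newton) starting at β = 0.37:
  β = 0.370: g = 0.0546, g' = -0.189 → β = 0.659
  β = 0.659: g = 0.0006, g' = -0.188 → β = 0.662
Converged at β = 0.662.
Compositions from xᵢ = zᵢ/(1+β(Kᵢ−1)), yᵢ = Kᵢxᵢ:
  acetone: x = 0.400, y = 0.616
  MEK: x = 0.600, y = 0.384

x_acetone = 0.400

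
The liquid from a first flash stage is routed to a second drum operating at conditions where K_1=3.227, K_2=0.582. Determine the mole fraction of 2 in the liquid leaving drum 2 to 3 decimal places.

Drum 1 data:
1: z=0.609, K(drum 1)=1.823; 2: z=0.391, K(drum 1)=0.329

x_2 (drum 2) = 0.842

Drum 1:
Let ψ₁ = V/F and solve Σ zᵢ(Kᵢ−1)/(1+ψ₁(Kᵢ−1)) = 0.
Feasibility: ΣzᵢKᵢ = 1.239, Σzᵢ/Kᵢ = 1.523 — both > 1, two phases present.
Iterate (Newton) starting at ψ₁ = 0.36:
  ψ₁ = 0.360: g = 0.0407, g' = -0.552 → ψ₁ = 0.434
  ψ₁ = 0.434: g = -0.0008, g' = -0.574 → ψ₁ = 0.433
Converged at ψ₁ = 0.433.
Drum-1 compositions:
  1: x = 0.449, y = 0.819
  2: x = 0.551, y = 0.181
Drum-2 feed = drum-1 liquid: z₂ = (0.4491, 0.5509).
Drum 2:
Rachford–Rice: g(ψ₂) = Σ zᵢ(Kᵢ−1)/(1+ψ₂(Kᵢ−1)) = 0.
g(0) = ΣzᵢKᵢ − 1 = 0.770 and g(1) = 1 − Σzᵢ/Kᵢ = -0.086, so a root lies in (0, 1).
Binary case is linear: z₁(K₁−1)(1+ψ₂(K₂−1)) + z₂(K₂−1)(1+ψ₂(K₁−1)) = 0
⇒ ψ₂ = [z₁(K₁−1)+z₂(K₂−1)] / [−(K₁−1)(K₂−1)] = 0.7699/0.9309 = 0.827
  1: x = 0.158, y = 0.510
  2: x = 0.842, y = 0.490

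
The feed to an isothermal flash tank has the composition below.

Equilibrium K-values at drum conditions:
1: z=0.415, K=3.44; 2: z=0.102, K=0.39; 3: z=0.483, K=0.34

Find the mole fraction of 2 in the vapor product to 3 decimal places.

Rachford–Rice: g(ψ) = Σ zᵢ(Kᵢ−1)/(1+ψ(Kᵢ−1)) = 0.
Check two-phase: ΣzᵢKᵢ = 1.632 > 1 and Σzᵢ/Kᵢ = 1.803 > 1, so g(0) = 0.632 > 0 and g(1) = -0.803 < 0.
Iterate (Newton) starting at ψ = 0.5:
  ψ = 0.500: g = -0.1092, g' = -1.049 → ψ = 0.396
  ψ = 0.396: g = 0.0015, g' = -1.091 → ψ = 0.397
Converged at ψ = 0.397.
Compositions from xᵢ = zᵢ/(1+ψ(Kᵢ−1)), yᵢ = Kᵢxᵢ:
  1: x = 0.211, y = 0.725
  2: x = 0.135, y = 0.053
  3: x = 0.655, y = 0.223

y_2 = 0.053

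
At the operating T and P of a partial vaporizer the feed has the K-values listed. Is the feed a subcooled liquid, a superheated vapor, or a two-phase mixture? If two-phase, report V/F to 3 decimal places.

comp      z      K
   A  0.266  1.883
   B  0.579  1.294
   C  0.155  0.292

two-phase, V/F = 0.841

ΣzᵢKᵢ = 1.295; Σzᵢ/Kᵢ = 1.120.
Both exceed 1, so a two-phase solution exists.
Let ψ = V/F and solve Σ zᵢ(Kᵢ−1)/(1+ψ(Kᵢ−1)) = 0.
Newton iteration, ψ⁰ = 0.5:
  ψ = 0.500: g = 0.1415, g' = -0.324 → ψ = 0.937
  ψ = 0.937: g = -0.0637, g' = -0.778 → ψ = 0.855
  ψ = 0.855: g = -0.0080, g' = -0.598 → ψ = 0.841
Converged at ψ = 0.841.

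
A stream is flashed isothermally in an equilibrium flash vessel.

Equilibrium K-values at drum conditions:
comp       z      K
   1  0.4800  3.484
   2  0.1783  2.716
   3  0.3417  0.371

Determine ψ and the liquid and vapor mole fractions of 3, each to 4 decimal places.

ψ = 0.8939, x_3 = 0.7806, y_3 = 0.2896

Newton iteration, ψ⁰ = 0.5:
  ψ = 0.5000: g = 0.38295, g' = -1.0290 → ψ = 0.8722
  ψ = 0.8722: g = 0.02298, g' = -1.0431 → ψ = 0.8942
  ψ = 0.8942: g = -0.00032, g' = -1.0733 → ψ = 0.8939
Converged at ψ = 0.8939.
Compositions from xᵢ = zᵢ/(1+ψ(Kᵢ−1)), yᵢ = Kᵢxᵢ:
  1: x = 0.1490, y = 0.5193
  2: x = 0.0704, y = 0.1911
  3: x = 0.7806, y = 0.2896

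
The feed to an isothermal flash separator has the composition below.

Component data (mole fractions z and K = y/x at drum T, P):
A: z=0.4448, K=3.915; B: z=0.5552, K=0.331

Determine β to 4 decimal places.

β = 0.4744

Let β = V/F and solve Σ zᵢ(Kᵢ−1)/(1+β(Kᵢ−1)) = 0.
Feasibility: ΣzᵢKᵢ = 1.9252, Σzᵢ/Kᵢ = 1.7910 — both > 1, two phases present.
Iterate (Newton) starting at β = 0.5:
  β = 0.5000: g = -0.03051, g' = -1.1869 → β = 0.4743
  β = 0.4743: g = 0.00014, g' = -1.1990 → β = 0.4744
Converged at β = 0.4744.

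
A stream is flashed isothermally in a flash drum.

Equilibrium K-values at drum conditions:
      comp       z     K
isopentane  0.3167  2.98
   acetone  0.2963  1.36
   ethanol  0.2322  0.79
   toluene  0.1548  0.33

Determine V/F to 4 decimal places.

Material balance + equilibrium reduce to Σ zᵢ(Kᵢ−1)/(1+V/F(Kᵢ−1)) = 0.
Check two-phase: ΣzᵢKᵢ = 1.5813 > 1 and Σzᵢ/Kᵢ = 1.0872 > 1, so g(0) = 0.5813 > 0 and g(1) = -0.0872 < 0.
Newton iteration, V/F⁰ = 0.36:
  V/F = 0.3600: g = 0.27110, g' = -0.5860 → V/F = 0.8226
  V/F = 0.8226: g = 0.03080, g' = -0.5624 → V/F = 0.8774
  V/F = 0.8774: g = -0.00129, g' = -0.6124 → V/F = 0.8753
Converged at V/F = 0.8753.

V/F = 0.8753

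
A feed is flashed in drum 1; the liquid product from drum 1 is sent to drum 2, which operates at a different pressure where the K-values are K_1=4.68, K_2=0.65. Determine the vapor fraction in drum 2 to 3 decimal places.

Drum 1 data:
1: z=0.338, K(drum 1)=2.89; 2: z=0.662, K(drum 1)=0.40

V/F (drum 2) = 0.482

Drum 1:
Binary case is linear: z₁(K₁−1)(1+ψ₁(K₂−1)) + z₂(K₂−1)(1+ψ₁(K₁−1)) = 0
⇒ ψ₁ = [z₁(K₁−1)+z₂(K₂−1)] / [−(K₁−1)(K₂−1)] = 0.2416/1.1340 = 0.213
Drum-1 compositions:
  1: x = 0.241, y = 0.696
  2: x = 0.759, y = 0.304
Drum-2 feed = drum-1 liquid: z₂ = (0.2410, 0.7590).
Drum 2:
Let ψ₂ = V/F and solve Σ zᵢ(Kᵢ−1)/(1+ψ₂(Kᵢ−1)) = 0.
Check two-phase: ΣzᵢKᵢ = 1.621 > 1 and Σzᵢ/Kᵢ = 1.219 > 1, so g(0) = 0.621 > 0 and g(1) = -0.219 < 0.
Newton iteration, ψ₂⁰ = 0.5:
  ψ₂ = 0.500: g = -0.0098, g' = -0.541 → ψ₂ = 0.482
Converged at ψ₂ = 0.482.
  1: x = 0.087, y = 0.406
  2: x = 0.913, y = 0.594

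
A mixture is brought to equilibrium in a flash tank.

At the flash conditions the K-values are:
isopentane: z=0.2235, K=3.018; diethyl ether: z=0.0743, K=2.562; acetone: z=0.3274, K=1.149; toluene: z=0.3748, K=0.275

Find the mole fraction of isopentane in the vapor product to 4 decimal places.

Material balance + equilibrium reduce to Σ zᵢ(Kᵢ−1)/(1+V/F(Kᵢ−1)) = 0.
g(0) = ΣzᵢKᵢ − 1 = 0.3441 and g(1) = 1 − Σzᵢ/Kᵢ = -0.7509, so a root lies in (0, 1).
Newton–Raphson from V/F = 0.5:
  V/F = 0.5000: g = -0.09118, g' = -0.7737 → V/F = 0.3822
  V/F = 0.3822: g = -0.00239, g' = -0.7447 → V/F = 0.3789
Converged at V/F = 0.3789.
Compositions from xᵢ = zᵢ/(1+V/F(Kᵢ−1)), yᵢ = Kᵢxᵢ:
  isopentane: x = 0.1267, y = 0.3822
  diethyl ether: x = 0.0467, y = 0.1196
  acetone: x = 0.3099, y = 0.3561
  toluene: x = 0.5168, y = 0.1421

y_isopentane = 0.3822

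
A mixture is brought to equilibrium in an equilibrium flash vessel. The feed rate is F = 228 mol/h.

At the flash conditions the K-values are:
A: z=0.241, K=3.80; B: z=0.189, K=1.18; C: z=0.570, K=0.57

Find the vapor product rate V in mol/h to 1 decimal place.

V = 114.1 mol/h

Material balance + equilibrium reduce to Σ zᵢ(Kᵢ−1)/(1+V/F(Kᵢ−1)) = 0.
Check two-phase: ΣzᵢKᵢ = 1.464 > 1 and Σzᵢ/Kᵢ = 1.224 > 1, so g(0) = 0.464 > 0 and g(1) = -0.224 < 0.
Iterate (Newton) starting at V/F = 0.45:
  V/F = 0.450: g = 0.0261, g' = -0.537 → V/F = 0.499
  V/F = 0.499: g = 0.0008, g' = -0.505 → V/F = 0.500
Converged at V/F = 0.500.
Then V = V/F·F = 0.5003·228 = 114.1 mol/h and L = F − V = 113.9 mol/h.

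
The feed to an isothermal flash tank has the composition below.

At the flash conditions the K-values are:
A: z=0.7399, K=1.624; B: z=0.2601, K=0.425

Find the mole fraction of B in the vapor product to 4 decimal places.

y_B = 0.2212

Let β = V/F and solve Σ zᵢ(Kᵢ−1)/(1+β(Kᵢ−1)) = 0.
g(0) = ΣzᵢKᵢ − 1 = 0.3121 and g(1) = 1 − Σzᵢ/Kᵢ = -0.0676, so a root lies in (0, 1).
Newton iteration, β⁰ = 0.37:
  β = 0.3700: g = 0.18512, g' = -0.3289 → β = 0.9328
  β = 0.9328: g = -0.03076, g' = -0.5152 → β = 0.8731
  β = 0.8731: g = -0.00148, g' = -0.4675 → β = 0.8700
Converged at β = 0.8700.
Compositions from xᵢ = zᵢ/(1+β(Kᵢ−1)), yᵢ = Kᵢxᵢ:
  A: x = 0.4796, y = 0.7788
  B: x = 0.5204, y = 0.2212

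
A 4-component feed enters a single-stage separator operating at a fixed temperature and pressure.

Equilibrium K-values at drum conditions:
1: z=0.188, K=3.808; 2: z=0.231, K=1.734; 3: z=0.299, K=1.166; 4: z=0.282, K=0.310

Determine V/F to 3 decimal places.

Rachford–Rice: g(V/F) = Σ zᵢ(Kᵢ−1)/(1+V/F(Kᵢ−1)) = 0.
g(0) = ΣzᵢKᵢ − 1 = 0.553 and g(1) = 1 − Σzᵢ/Kᵢ = -0.349, so a root lies in (0, 1).
Newton–Raphson from V/F = 0.5:
  V/F = 0.500: g = 0.0924, g' = -0.643 → V/F = 0.644
  V/F = 0.644: g = -0.0020, g' = -0.687 → V/F = 0.641
Converged at V/F = 0.641.

V/F = 0.641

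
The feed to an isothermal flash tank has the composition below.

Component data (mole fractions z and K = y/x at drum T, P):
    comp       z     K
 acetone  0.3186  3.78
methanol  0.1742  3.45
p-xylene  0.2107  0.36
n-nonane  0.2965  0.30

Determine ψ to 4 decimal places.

ψ = 0.5384

Material balance + equilibrium reduce to Σ zᵢ(Kᵢ−1)/(1+ψ(Kᵢ−1)) = 0.
Check two-phase: ΣzᵢKᵢ = 1.9701 > 1 and Σzᵢ/Kᵢ = 1.7084 > 1, so g(0) = 0.9701 > 0 and g(1) = -0.7084 < 0.
Iterate (Newton) starting at ψ = 0.5:
  ψ = 0.5000: g = 0.04479, g' = -1.1728 → ψ = 0.5382
  ψ = 0.5382: g = 0.00020, g' = -1.1645 → ψ = 0.5384
Converged at ψ = 0.5384.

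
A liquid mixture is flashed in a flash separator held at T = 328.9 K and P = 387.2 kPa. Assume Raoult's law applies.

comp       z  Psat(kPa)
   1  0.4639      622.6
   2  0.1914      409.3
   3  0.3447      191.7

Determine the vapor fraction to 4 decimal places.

Raoult's law: Kᵢ = Pᵢˢᵃᵗ/P = Pᵢˢᵃᵗ/387.2.
  K_1 = 622.6/387.2 = 1.607955, K_2 = 409.3/387.2 = 1.057076, K_3 = 191.7/387.2 = 0.495093
Let ψ = V/F and solve Σ zᵢ(Kᵢ−1)/(1+ψ(Kᵢ−1)) = 0.
Feasibility: ΣzᵢKᵢ = 1.1189, Σzᵢ/Kᵢ = 1.1658 — both > 1, two phases present.
Newton–Raphson from ψ = 0.35:
  ψ = 0.3500: g = 0.03186, g' = -0.2468 → ψ = 0.4791
  ψ = 0.4791: g = -0.00052, g' = -0.2563 → ψ = 0.4770
Converged at ψ = 0.4770.

ψ = 0.4770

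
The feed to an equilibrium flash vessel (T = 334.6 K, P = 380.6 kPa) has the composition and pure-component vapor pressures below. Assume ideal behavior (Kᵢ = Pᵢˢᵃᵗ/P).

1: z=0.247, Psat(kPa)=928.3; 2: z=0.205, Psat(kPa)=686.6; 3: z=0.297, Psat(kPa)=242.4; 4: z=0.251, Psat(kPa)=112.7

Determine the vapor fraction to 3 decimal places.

ψ = 0.362

Raoult's law: Kᵢ = Pᵢˢᵃᵗ/P = Pᵢˢᵃᵗ/380.6.
  K_1 = 928.3/380.6 = 2.43904, K_2 = 686.6/380.6 = 1.80399, K_3 = 242.4/380.6 = 0.63689, K_4 = 112.7/380.6 = 0.29611
Let ψ = V/F and solve Σ zᵢ(Kᵢ−1)/(1+ψ(Kᵢ−1)) = 0.
g(0) = ΣzᵢKᵢ − 1 = 0.236 and g(1) = 1 − Σzᵢ/Kᵢ = -0.529, so a root lies in (0, 1).
Iterate (Newton) starting at ψ = 0.55:
  ψ = 0.550: g = -0.1103, g' = -0.615 → ψ = 0.371
  ψ = 0.371: g = -0.0049, g' = -0.576 → ψ = 0.362
Converged at ψ = 0.362.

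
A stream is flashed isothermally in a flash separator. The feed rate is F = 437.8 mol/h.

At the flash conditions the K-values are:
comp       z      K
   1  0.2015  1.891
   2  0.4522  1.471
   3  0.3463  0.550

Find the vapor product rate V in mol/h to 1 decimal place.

V = 375.0 mol/h

Rachford–Rice: g(ψ) = Σ zᵢ(Kᵢ−1)/(1+ψ(Kᵢ−1)) = 0.
g(0) = ΣzᵢKᵢ − 1 = 0.2367 and g(1) = 1 − Σzᵢ/Kᵢ = -0.0436, so a root lies in (0, 1).
Newton iteration, ψ⁰ = 0.59:
  ψ = 0.5900: g = 0.07218, g' = -0.2601 → ψ = 0.8675
  ψ = 0.8675: g = -0.00315, g' = -0.2901 → ψ = 0.8566
Converged at ψ = 0.8566.
Then V = ψ·F = 0.8566·437.8 = 375.0 mol/h and L = F − V = 62.8 mol/h.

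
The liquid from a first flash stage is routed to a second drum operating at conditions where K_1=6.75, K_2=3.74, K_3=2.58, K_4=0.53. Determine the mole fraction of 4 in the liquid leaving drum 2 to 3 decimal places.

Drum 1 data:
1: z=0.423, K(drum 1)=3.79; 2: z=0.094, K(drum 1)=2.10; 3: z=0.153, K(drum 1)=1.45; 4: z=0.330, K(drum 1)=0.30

Drum 1:
Material balance + equilibrium reduce to Σ zᵢ(Kᵢ−1)/(1+ψ₁(Kᵢ−1)) = 0.
g(0) = ΣzᵢKᵢ − 1 = 1.121 and g(1) = 1 − Σzᵢ/Kᵢ = -0.362, so a root lies in (0, 1).
Newton iteration, ψ₁⁰ = 0.5:
  ψ₁ = 0.500: g = 0.2603, g' = -1.025 → ψ₁ = 0.754
  ψ₁ = 0.754: g = -0.0010, g' = -1.118 → ψ₁ = 0.753
Converged at ψ₁ = 0.753.
Drum-1 compositions:
  1: x = 0.136, y = 0.517
  2: x = 0.051, y = 0.108
  3: x = 0.114, y = 0.166
  4: x = 0.698, y = 0.209
Drum-2 feed = drum-1 liquid: z₂ = (0.1364, 0.0514, 0.1143, 0.6979).
Drum 2:
Rachford–Rice: g(ψ₂) = Σ zᵢ(Kᵢ−1)/(1+ψ₂(Kᵢ−1)) = 0.
Feasibility: ΣzᵢKᵢ = 1.778, Σzᵢ/Kᵢ = 1.395 — both > 1, two phases present.
Iterate (Newton) starting at ψ₂ = 0.5:
  ψ₂ = 0.500: g = -0.0661, g' = -0.722 → ψ₂ = 0.408
  ψ₂ = 0.408: g = 0.0045, g' = -0.830 → ψ₂ = 0.414
Converged at ψ₂ = 0.414.
  1: x = 0.040, y = 0.272
  2: x = 0.024, y = 0.090
  3: x = 0.069, y = 0.178
  4: x = 0.866, y = 0.459

x_4 (drum 2) = 0.866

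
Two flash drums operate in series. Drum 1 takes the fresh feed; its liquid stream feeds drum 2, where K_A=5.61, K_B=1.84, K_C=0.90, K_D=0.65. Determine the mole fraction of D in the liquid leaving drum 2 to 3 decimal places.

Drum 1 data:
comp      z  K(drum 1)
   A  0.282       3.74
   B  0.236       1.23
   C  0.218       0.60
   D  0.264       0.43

x_D (drum 2) = 0.539

Drum 1:
Newton–Raphson from ψ₁ = 0.49:
  ψ₁ = 0.490: g = 0.0614, g' = -0.615 → ψ₁ = 0.590
  ψ₁ = 0.590: g = 0.0024, g' = -0.573 → ψ₁ = 0.594
Converged at ψ₁ = 0.594.
Drum-1 compositions:
  A: x = 0.107, y = 0.401
  B: x = 0.208, y = 0.255
  C: x = 0.286, y = 0.172
  D: x = 0.399, y = 0.172
Drum-2 feed = drum-1 liquid: z₂ = (0.1073, 0.2076, 0.2859, 0.3991).
Drum 2:
Rachford–Rice: g(ψ₂) = Σ zᵢ(Kᵢ−1)/(1+ψ₂(Kᵢ−1)) = 0.
Feasibility: ΣzᵢKᵢ = 1.501, Σzᵢ/Kᵢ = 1.064 — both > 1, two phases present.
Iterate (Newton) starting at ψ₂ = 0.5:
  ψ₂ = 0.500: g = 0.0731, g' = -0.356 → ψ₂ = 0.705
  ψ₂ = 0.705: g = 0.0097, g' = -0.274 → ψ₂ = 0.741
Converged at ψ₂ = 0.741.
  A: x = 0.024, y = 0.136
  B: x = 0.128, y = 0.235
  C: x = 0.309, y = 0.278
  D: x = 0.539, y = 0.350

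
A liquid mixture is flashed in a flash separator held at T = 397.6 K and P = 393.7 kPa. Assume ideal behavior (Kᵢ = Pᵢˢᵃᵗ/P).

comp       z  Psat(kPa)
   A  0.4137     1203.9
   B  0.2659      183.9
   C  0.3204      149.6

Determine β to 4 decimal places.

Raoult's law: Kᵢ = Pᵢˢᵃᵗ/P = Pᵢˢᵃᵗ/393.7.
  K_A = 1203.9/393.7 = 3.057912, K_B = 183.9/393.7 = 0.467107, K_C = 149.6/393.7 = 0.379985
Material balance + equilibrium reduce to Σ zᵢ(Kᵢ−1)/(1+β(Kᵢ−1)) = 0.
g(0) = ΣzᵢKᵢ − 1 = 0.5110 and g(1) = 1 − Σzᵢ/Kᵢ = -0.5477, so a root lies in (0, 1).
Iterate (Newton) starting at β = 0.5:
  β = 0.5000: g = -0.06147, g' = -0.8246 → β = 0.4255
  β = 0.4255: g = 0.00085, g' = -0.8516 → β = 0.4265
Converged at β = 0.4265.

β = 0.4265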